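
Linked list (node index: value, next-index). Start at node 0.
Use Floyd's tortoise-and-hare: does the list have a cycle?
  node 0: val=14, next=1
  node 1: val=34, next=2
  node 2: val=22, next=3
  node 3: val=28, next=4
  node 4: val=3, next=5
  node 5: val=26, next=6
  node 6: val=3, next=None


Floyd's tortoise (slow, +1) and hare (fast, +2):
  init: slow=0, fast=0
  step 1: slow=1, fast=2
  step 2: slow=2, fast=4
  step 3: slow=3, fast=6
  step 4: fast -> None, no cycle

Cycle: no


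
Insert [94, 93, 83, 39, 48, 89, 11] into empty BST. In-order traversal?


Insert 94: root
Insert 93: L from 94
Insert 83: L from 94 -> L from 93
Insert 39: L from 94 -> L from 93 -> L from 83
Insert 48: L from 94 -> L from 93 -> L from 83 -> R from 39
Insert 89: L from 94 -> L from 93 -> R from 83
Insert 11: L from 94 -> L from 93 -> L from 83 -> L from 39

In-order: [11, 39, 48, 83, 89, 93, 94]


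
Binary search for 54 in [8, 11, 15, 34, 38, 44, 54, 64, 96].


Step 1: lo=0, hi=8, mid=4, val=38
Step 2: lo=5, hi=8, mid=6, val=54

Found at index 6


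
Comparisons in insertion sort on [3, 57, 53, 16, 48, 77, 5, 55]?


Algorithm: insertion sort
Input: [3, 57, 53, 16, 48, 77, 5, 55]
Sorted: [3, 5, 16, 48, 53, 55, 57, 77]

19


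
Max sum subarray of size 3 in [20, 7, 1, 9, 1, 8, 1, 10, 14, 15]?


[0:3]: 28
[1:4]: 17
[2:5]: 11
[3:6]: 18
[4:7]: 10
[5:8]: 19
[6:9]: 25
[7:10]: 39

Max: 39 at [7:10]


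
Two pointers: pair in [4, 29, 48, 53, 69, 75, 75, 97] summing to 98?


lo=0(4)+hi=7(97)=101
lo=0(4)+hi=6(75)=79
lo=1(29)+hi=6(75)=104
lo=1(29)+hi=5(75)=104
lo=1(29)+hi=4(69)=98

Yes: 29+69=98


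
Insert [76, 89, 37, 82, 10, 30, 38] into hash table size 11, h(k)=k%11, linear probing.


Insert 76: h=10 -> slot 10
Insert 89: h=1 -> slot 1
Insert 37: h=4 -> slot 4
Insert 82: h=5 -> slot 5
Insert 10: h=10, 1 probes -> slot 0
Insert 30: h=8 -> slot 8
Insert 38: h=5, 1 probes -> slot 6

Table: [10, 89, None, None, 37, 82, 38, None, 30, None, 76]


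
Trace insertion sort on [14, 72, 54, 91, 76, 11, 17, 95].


Initial: [14, 72, 54, 91, 76, 11, 17, 95]
Insert 72: [14, 72, 54, 91, 76, 11, 17, 95]
Insert 54: [14, 54, 72, 91, 76, 11, 17, 95]
Insert 91: [14, 54, 72, 91, 76, 11, 17, 95]
Insert 76: [14, 54, 72, 76, 91, 11, 17, 95]
Insert 11: [11, 14, 54, 72, 76, 91, 17, 95]
Insert 17: [11, 14, 17, 54, 72, 76, 91, 95]
Insert 95: [11, 14, 17, 54, 72, 76, 91, 95]

Sorted: [11, 14, 17, 54, 72, 76, 91, 95]


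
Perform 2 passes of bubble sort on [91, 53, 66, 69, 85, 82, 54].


Initial: [91, 53, 66, 69, 85, 82, 54]
Pass 1: [53, 66, 69, 85, 82, 54, 91] (6 swaps)
Pass 2: [53, 66, 69, 82, 54, 85, 91] (2 swaps)

After 2 passes: [53, 66, 69, 82, 54, 85, 91]


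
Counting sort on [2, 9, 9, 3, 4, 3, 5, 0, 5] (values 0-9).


Input: [2, 9, 9, 3, 4, 3, 5, 0, 5]
Counts: [1, 0, 1, 2, 1, 2, 0, 0, 0, 2]

Sorted: [0, 2, 3, 3, 4, 5, 5, 9, 9]


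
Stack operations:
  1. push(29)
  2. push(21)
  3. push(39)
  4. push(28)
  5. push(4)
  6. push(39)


push(29) -> [29]
push(21) -> [29, 21]
push(39) -> [29, 21, 39]
push(28) -> [29, 21, 39, 28]
push(4) -> [29, 21, 39, 28, 4]
push(39) -> [29, 21, 39, 28, 4, 39]

Final stack: [29, 21, 39, 28, 4, 39]


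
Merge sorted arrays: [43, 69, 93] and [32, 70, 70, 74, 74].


Take 32 from B
Take 43 from A
Take 69 from A
Take 70 from B
Take 70 from B
Take 74 from B
Take 74 from B

Merged: [32, 43, 69, 70, 70, 74, 74, 93]


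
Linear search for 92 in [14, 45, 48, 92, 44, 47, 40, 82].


i=0: 14!=92
i=1: 45!=92
i=2: 48!=92
i=3: 92==92 found!

Found at 3, 4 comps


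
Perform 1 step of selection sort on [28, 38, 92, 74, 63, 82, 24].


Initial: [28, 38, 92, 74, 63, 82, 24]
Step 1: min=24 at 6
  Swap: [24, 38, 92, 74, 63, 82, 28]

After 1 step: [24, 38, 92, 74, 63, 82, 28]


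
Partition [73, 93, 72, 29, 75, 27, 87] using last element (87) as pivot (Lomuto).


Pivot: 87
  73 <= 87: advance i (no swap)
  72 <= 87: swap -> [73, 72, 93, 29, 75, 27, 87]
  29 <= 87: swap -> [73, 72, 29, 93, 75, 27, 87]
  75 <= 87: swap -> [73, 72, 29, 75, 93, 27, 87]
  27 <= 87: swap -> [73, 72, 29, 75, 27, 93, 87]
Place pivot at 5: [73, 72, 29, 75, 27, 87, 93]

Partitioned: [73, 72, 29, 75, 27, 87, 93]


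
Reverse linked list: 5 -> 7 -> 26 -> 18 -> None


Step 1: curr=5, set curr.next=prev(None) | reversed so far: 5
Step 2: curr=7, set curr.next=prev(5) | reversed so far: 7 -> 5
Step 3: curr=26, set curr.next=prev(7) | reversed so far: 26 -> 7 -> 5
Step 4: curr=18, set curr.next=prev(26) | reversed so far: 18 -> 26 -> 7 -> 5

18 -> 26 -> 7 -> 5 -> None


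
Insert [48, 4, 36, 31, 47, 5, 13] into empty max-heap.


Insert 48: [48]
Insert 4: [48, 4]
Insert 36: [48, 4, 36]
Insert 31: [48, 31, 36, 4]
Insert 47: [48, 47, 36, 4, 31]
Insert 5: [48, 47, 36, 4, 31, 5]
Insert 13: [48, 47, 36, 4, 31, 5, 13]

Final heap: [48, 47, 36, 4, 31, 5, 13]


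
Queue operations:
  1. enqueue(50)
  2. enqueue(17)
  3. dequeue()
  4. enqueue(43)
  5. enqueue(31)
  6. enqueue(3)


enqueue(50) -> [50]
enqueue(17) -> [50, 17]
dequeue()->50, [17]
enqueue(43) -> [17, 43]
enqueue(31) -> [17, 43, 31]
enqueue(3) -> [17, 43, 31, 3]

Final queue: [17, 43, 31, 3]


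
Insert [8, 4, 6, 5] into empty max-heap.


Insert 8: [8]
Insert 4: [8, 4]
Insert 6: [8, 4, 6]
Insert 5: [8, 5, 6, 4]

Final heap: [8, 5, 6, 4]


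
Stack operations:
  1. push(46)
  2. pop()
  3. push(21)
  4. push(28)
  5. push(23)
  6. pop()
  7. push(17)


push(46) -> [46]
pop()->46, []
push(21) -> [21]
push(28) -> [21, 28]
push(23) -> [21, 28, 23]
pop()->23, [21, 28]
push(17) -> [21, 28, 17]

Final stack: [21, 28, 17]


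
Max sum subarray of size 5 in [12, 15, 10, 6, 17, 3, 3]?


[0:5]: 60
[1:6]: 51
[2:7]: 39

Max: 60 at [0:5]


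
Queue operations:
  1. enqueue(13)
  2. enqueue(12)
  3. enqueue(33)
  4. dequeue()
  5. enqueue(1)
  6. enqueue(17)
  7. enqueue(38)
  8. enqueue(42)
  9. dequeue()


enqueue(13) -> [13]
enqueue(12) -> [13, 12]
enqueue(33) -> [13, 12, 33]
dequeue()->13, [12, 33]
enqueue(1) -> [12, 33, 1]
enqueue(17) -> [12, 33, 1, 17]
enqueue(38) -> [12, 33, 1, 17, 38]
enqueue(42) -> [12, 33, 1, 17, 38, 42]
dequeue()->12, [33, 1, 17, 38, 42]

Final queue: [33, 1, 17, 38, 42]


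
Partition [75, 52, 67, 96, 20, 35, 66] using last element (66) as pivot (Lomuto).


Pivot: 66
  52 <= 66: swap -> [52, 75, 67, 96, 20, 35, 66]
  20 <= 66: swap -> [52, 20, 67, 96, 75, 35, 66]
  35 <= 66: swap -> [52, 20, 35, 96, 75, 67, 66]
Place pivot at 3: [52, 20, 35, 66, 75, 67, 96]

Partitioned: [52, 20, 35, 66, 75, 67, 96]


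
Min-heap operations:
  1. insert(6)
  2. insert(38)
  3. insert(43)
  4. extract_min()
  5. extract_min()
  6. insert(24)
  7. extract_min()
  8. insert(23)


insert(6) -> [6]
insert(38) -> [6, 38]
insert(43) -> [6, 38, 43]
extract_min()->6, [38, 43]
extract_min()->38, [43]
insert(24) -> [24, 43]
extract_min()->24, [43]
insert(23) -> [23, 43]

Final heap: [23, 43]


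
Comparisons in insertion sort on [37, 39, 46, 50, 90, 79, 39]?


Algorithm: insertion sort
Input: [37, 39, 46, 50, 90, 79, 39]
Sorted: [37, 39, 39, 46, 50, 79, 90]

11


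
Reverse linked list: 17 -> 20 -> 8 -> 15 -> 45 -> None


Step 1: curr=17, set curr.next=prev(None) | reversed so far: 17
Step 2: curr=20, set curr.next=prev(17) | reversed so far: 20 -> 17
Step 3: curr=8, set curr.next=prev(20) | reversed so far: 8 -> 20 -> 17
Step 4: curr=15, set curr.next=prev(8) | reversed so far: 15 -> 8 -> 20 -> 17
Step 5: curr=45, set curr.next=prev(15) | reversed so far: 45 -> 15 -> 8 -> 20 -> 17

45 -> 15 -> 8 -> 20 -> 17 -> None


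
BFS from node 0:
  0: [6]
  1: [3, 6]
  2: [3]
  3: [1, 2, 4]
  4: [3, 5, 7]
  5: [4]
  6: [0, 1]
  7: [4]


Visit 0, enqueue [6]
Visit 6, enqueue [1]
Visit 1, enqueue [3]
Visit 3, enqueue [2, 4]
Visit 2, enqueue []
Visit 4, enqueue [5, 7]
Visit 5, enqueue []
Visit 7, enqueue []

BFS order: [0, 6, 1, 3, 2, 4, 5, 7]


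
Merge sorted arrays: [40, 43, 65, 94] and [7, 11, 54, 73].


Take 7 from B
Take 11 from B
Take 40 from A
Take 43 from A
Take 54 from B
Take 65 from A
Take 73 from B

Merged: [7, 11, 40, 43, 54, 65, 73, 94]


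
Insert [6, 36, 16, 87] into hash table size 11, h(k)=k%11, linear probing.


Insert 6: h=6 -> slot 6
Insert 36: h=3 -> slot 3
Insert 16: h=5 -> slot 5
Insert 87: h=10 -> slot 10

Table: [None, None, None, 36, None, 16, 6, None, None, None, 87]


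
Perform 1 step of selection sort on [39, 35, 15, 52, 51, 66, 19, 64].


Initial: [39, 35, 15, 52, 51, 66, 19, 64]
Step 1: min=15 at 2
  Swap: [15, 35, 39, 52, 51, 66, 19, 64]

After 1 step: [15, 35, 39, 52, 51, 66, 19, 64]


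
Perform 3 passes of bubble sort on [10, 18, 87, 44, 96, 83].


Initial: [10, 18, 87, 44, 96, 83]
Pass 1: [10, 18, 44, 87, 83, 96] (2 swaps)
Pass 2: [10, 18, 44, 83, 87, 96] (1 swaps)
Pass 3: [10, 18, 44, 83, 87, 96] (0 swaps)

After 3 passes: [10, 18, 44, 83, 87, 96]


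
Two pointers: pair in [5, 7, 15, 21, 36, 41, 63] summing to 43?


lo=0(5)+hi=6(63)=68
lo=0(5)+hi=5(41)=46
lo=0(5)+hi=4(36)=41
lo=1(7)+hi=4(36)=43

Yes: 7+36=43


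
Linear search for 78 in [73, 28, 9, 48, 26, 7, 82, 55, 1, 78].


i=0: 73!=78
i=1: 28!=78
i=2: 9!=78
i=3: 48!=78
i=4: 26!=78
i=5: 7!=78
i=6: 82!=78
i=7: 55!=78
i=8: 1!=78
i=9: 78==78 found!

Found at 9, 10 comps


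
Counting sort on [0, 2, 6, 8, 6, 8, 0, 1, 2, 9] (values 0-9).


Input: [0, 2, 6, 8, 6, 8, 0, 1, 2, 9]
Counts: [2, 1, 2, 0, 0, 0, 2, 0, 2, 1]

Sorted: [0, 0, 1, 2, 2, 6, 6, 8, 8, 9]


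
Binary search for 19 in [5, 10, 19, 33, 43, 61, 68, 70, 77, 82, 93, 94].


Step 1: lo=0, hi=11, mid=5, val=61
Step 2: lo=0, hi=4, mid=2, val=19

Found at index 2


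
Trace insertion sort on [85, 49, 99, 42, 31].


Initial: [85, 49, 99, 42, 31]
Insert 49: [49, 85, 99, 42, 31]
Insert 99: [49, 85, 99, 42, 31]
Insert 42: [42, 49, 85, 99, 31]
Insert 31: [31, 42, 49, 85, 99]

Sorted: [31, 42, 49, 85, 99]


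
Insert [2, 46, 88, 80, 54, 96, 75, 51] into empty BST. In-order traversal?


Insert 2: root
Insert 46: R from 2
Insert 88: R from 2 -> R from 46
Insert 80: R from 2 -> R from 46 -> L from 88
Insert 54: R from 2 -> R from 46 -> L from 88 -> L from 80
Insert 96: R from 2 -> R from 46 -> R from 88
Insert 75: R from 2 -> R from 46 -> L from 88 -> L from 80 -> R from 54
Insert 51: R from 2 -> R from 46 -> L from 88 -> L from 80 -> L from 54

In-order: [2, 46, 51, 54, 75, 80, 88, 96]


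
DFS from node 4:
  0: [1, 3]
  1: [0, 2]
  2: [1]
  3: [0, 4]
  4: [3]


Visit 4, push [3]
Visit 3, push [0]
Visit 0, push [1]
Visit 1, push [2]
Visit 2, push []

DFS order: [4, 3, 0, 1, 2]


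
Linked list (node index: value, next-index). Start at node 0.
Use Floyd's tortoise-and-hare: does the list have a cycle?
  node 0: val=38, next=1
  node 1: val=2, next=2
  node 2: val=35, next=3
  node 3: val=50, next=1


Floyd's tortoise (slow, +1) and hare (fast, +2):
  init: slow=0, fast=0
  step 1: slow=1, fast=2
  step 2: slow=2, fast=1
  step 3: slow=3, fast=3
  slow == fast at node 3: cycle detected

Cycle: yes


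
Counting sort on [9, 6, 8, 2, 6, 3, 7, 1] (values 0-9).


Input: [9, 6, 8, 2, 6, 3, 7, 1]
Counts: [0, 1, 1, 1, 0, 0, 2, 1, 1, 1]

Sorted: [1, 2, 3, 6, 6, 7, 8, 9]


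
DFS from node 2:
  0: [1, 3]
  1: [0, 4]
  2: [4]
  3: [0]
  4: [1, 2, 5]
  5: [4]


Visit 2, push [4]
Visit 4, push [5, 1]
Visit 1, push [0]
Visit 0, push [3]
Visit 3, push []
Visit 5, push []

DFS order: [2, 4, 1, 0, 3, 5]


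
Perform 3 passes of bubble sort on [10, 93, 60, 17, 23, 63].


Initial: [10, 93, 60, 17, 23, 63]
Pass 1: [10, 60, 17, 23, 63, 93] (4 swaps)
Pass 2: [10, 17, 23, 60, 63, 93] (2 swaps)
Pass 3: [10, 17, 23, 60, 63, 93] (0 swaps)

After 3 passes: [10, 17, 23, 60, 63, 93]


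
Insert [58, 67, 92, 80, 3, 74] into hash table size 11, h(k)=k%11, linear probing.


Insert 58: h=3 -> slot 3
Insert 67: h=1 -> slot 1
Insert 92: h=4 -> slot 4
Insert 80: h=3, 2 probes -> slot 5
Insert 3: h=3, 3 probes -> slot 6
Insert 74: h=8 -> slot 8

Table: [None, 67, None, 58, 92, 80, 3, None, 74, None, None]


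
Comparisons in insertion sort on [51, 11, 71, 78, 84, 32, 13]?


Algorithm: insertion sort
Input: [51, 11, 71, 78, 84, 32, 13]
Sorted: [11, 13, 32, 51, 71, 78, 84]

15


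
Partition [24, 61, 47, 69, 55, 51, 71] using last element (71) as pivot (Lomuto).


Pivot: 71
  24 <= 71: advance i (no swap)
  61 <= 71: advance i (no swap)
  47 <= 71: advance i (no swap)
  69 <= 71: advance i (no swap)
  55 <= 71: advance i (no swap)
  51 <= 71: advance i (no swap)
Place pivot at 6: [24, 61, 47, 69, 55, 51, 71]

Partitioned: [24, 61, 47, 69, 55, 51, 71]


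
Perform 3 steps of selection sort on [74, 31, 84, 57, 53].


Initial: [74, 31, 84, 57, 53]
Step 1: min=31 at 1
  Swap: [31, 74, 84, 57, 53]
Step 2: min=53 at 4
  Swap: [31, 53, 84, 57, 74]
Step 3: min=57 at 3
  Swap: [31, 53, 57, 84, 74]

After 3 steps: [31, 53, 57, 84, 74]


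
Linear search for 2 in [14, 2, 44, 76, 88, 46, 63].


i=0: 14!=2
i=1: 2==2 found!

Found at 1, 2 comps


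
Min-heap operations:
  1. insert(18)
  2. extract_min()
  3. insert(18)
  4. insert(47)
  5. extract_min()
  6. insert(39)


insert(18) -> [18]
extract_min()->18, []
insert(18) -> [18]
insert(47) -> [18, 47]
extract_min()->18, [47]
insert(39) -> [39, 47]

Final heap: [39, 47]


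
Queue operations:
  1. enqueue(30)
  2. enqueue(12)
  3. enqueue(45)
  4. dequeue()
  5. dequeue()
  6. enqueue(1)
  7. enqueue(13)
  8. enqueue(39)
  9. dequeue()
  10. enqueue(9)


enqueue(30) -> [30]
enqueue(12) -> [30, 12]
enqueue(45) -> [30, 12, 45]
dequeue()->30, [12, 45]
dequeue()->12, [45]
enqueue(1) -> [45, 1]
enqueue(13) -> [45, 1, 13]
enqueue(39) -> [45, 1, 13, 39]
dequeue()->45, [1, 13, 39]
enqueue(9) -> [1, 13, 39, 9]

Final queue: [1, 13, 39, 9]


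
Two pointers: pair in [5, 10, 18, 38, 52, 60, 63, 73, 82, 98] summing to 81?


lo=0(5)+hi=9(98)=103
lo=0(5)+hi=8(82)=87
lo=0(5)+hi=7(73)=78
lo=1(10)+hi=7(73)=83
lo=1(10)+hi=6(63)=73
lo=2(18)+hi=6(63)=81

Yes: 18+63=81


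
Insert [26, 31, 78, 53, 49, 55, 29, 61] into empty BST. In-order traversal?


Insert 26: root
Insert 31: R from 26
Insert 78: R from 26 -> R from 31
Insert 53: R from 26 -> R from 31 -> L from 78
Insert 49: R from 26 -> R from 31 -> L from 78 -> L from 53
Insert 55: R from 26 -> R from 31 -> L from 78 -> R from 53
Insert 29: R from 26 -> L from 31
Insert 61: R from 26 -> R from 31 -> L from 78 -> R from 53 -> R from 55

In-order: [26, 29, 31, 49, 53, 55, 61, 78]


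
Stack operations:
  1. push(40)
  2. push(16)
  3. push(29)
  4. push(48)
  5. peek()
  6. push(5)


push(40) -> [40]
push(16) -> [40, 16]
push(29) -> [40, 16, 29]
push(48) -> [40, 16, 29, 48]
peek()->48
push(5) -> [40, 16, 29, 48, 5]

Final stack: [40, 16, 29, 48, 5]


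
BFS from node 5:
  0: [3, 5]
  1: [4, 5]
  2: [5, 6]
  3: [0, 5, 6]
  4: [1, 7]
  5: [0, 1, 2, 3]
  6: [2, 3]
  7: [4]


Visit 5, enqueue [0, 1, 2, 3]
Visit 0, enqueue []
Visit 1, enqueue [4]
Visit 2, enqueue [6]
Visit 3, enqueue []
Visit 4, enqueue [7]
Visit 6, enqueue []
Visit 7, enqueue []

BFS order: [5, 0, 1, 2, 3, 4, 6, 7]


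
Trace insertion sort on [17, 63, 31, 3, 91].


Initial: [17, 63, 31, 3, 91]
Insert 63: [17, 63, 31, 3, 91]
Insert 31: [17, 31, 63, 3, 91]
Insert 3: [3, 17, 31, 63, 91]
Insert 91: [3, 17, 31, 63, 91]

Sorted: [3, 17, 31, 63, 91]


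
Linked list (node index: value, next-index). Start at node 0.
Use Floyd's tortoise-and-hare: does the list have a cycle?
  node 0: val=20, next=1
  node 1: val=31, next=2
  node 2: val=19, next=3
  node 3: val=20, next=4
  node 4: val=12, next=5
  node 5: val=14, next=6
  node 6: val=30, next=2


Floyd's tortoise (slow, +1) and hare (fast, +2):
  init: slow=0, fast=0
  step 1: slow=1, fast=2
  step 2: slow=2, fast=4
  step 3: slow=3, fast=6
  step 4: slow=4, fast=3
  step 5: slow=5, fast=5
  slow == fast at node 5: cycle detected

Cycle: yes


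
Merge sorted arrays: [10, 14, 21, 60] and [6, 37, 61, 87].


Take 6 from B
Take 10 from A
Take 14 from A
Take 21 from A
Take 37 from B
Take 60 from A

Merged: [6, 10, 14, 21, 37, 60, 61, 87]


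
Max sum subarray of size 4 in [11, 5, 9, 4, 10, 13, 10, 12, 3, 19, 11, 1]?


[0:4]: 29
[1:5]: 28
[2:6]: 36
[3:7]: 37
[4:8]: 45
[5:9]: 38
[6:10]: 44
[7:11]: 45
[8:12]: 34

Max: 45 at [4:8]


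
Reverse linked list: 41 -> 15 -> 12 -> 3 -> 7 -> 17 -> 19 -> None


Step 1: curr=41, set curr.next=prev(None) | reversed so far: 41
Step 2: curr=15, set curr.next=prev(41) | reversed so far: 15 -> 41
Step 3: curr=12, set curr.next=prev(15) | reversed so far: 12 -> 15 -> 41
Step 4: curr=3, set curr.next=prev(12) | reversed so far: 3 -> 12 -> 15 -> 41
Step 5: curr=7, set curr.next=prev(3) | reversed so far: 7 -> 3 -> 12 -> 15 -> 41
Step 6: curr=17, set curr.next=prev(7) | reversed so far: 17 -> 7 -> 3 -> 12 -> 15 -> 41
Step 7: curr=19, set curr.next=prev(17) | reversed so far: 19 -> 17 -> 7 -> 3 -> 12 -> 15 -> 41

19 -> 17 -> 7 -> 3 -> 12 -> 15 -> 41 -> None


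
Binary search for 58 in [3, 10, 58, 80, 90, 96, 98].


Step 1: lo=0, hi=6, mid=3, val=80
Step 2: lo=0, hi=2, mid=1, val=10
Step 3: lo=2, hi=2, mid=2, val=58

Found at index 2


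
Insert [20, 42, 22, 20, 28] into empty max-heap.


Insert 20: [20]
Insert 42: [42, 20]
Insert 22: [42, 20, 22]
Insert 20: [42, 20, 22, 20]
Insert 28: [42, 28, 22, 20, 20]

Final heap: [42, 28, 22, 20, 20]


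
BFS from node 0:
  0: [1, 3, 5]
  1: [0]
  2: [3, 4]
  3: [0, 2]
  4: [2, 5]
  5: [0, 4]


Visit 0, enqueue [1, 3, 5]
Visit 1, enqueue []
Visit 3, enqueue [2]
Visit 5, enqueue [4]
Visit 2, enqueue []
Visit 4, enqueue []

BFS order: [0, 1, 3, 5, 2, 4]


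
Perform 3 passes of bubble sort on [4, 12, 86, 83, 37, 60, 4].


Initial: [4, 12, 86, 83, 37, 60, 4]
Pass 1: [4, 12, 83, 37, 60, 4, 86] (4 swaps)
Pass 2: [4, 12, 37, 60, 4, 83, 86] (3 swaps)
Pass 3: [4, 12, 37, 4, 60, 83, 86] (1 swaps)

After 3 passes: [4, 12, 37, 4, 60, 83, 86]


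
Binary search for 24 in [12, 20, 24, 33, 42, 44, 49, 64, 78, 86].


Step 1: lo=0, hi=9, mid=4, val=42
Step 2: lo=0, hi=3, mid=1, val=20
Step 3: lo=2, hi=3, mid=2, val=24

Found at index 2


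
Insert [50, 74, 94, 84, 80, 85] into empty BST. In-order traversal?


Insert 50: root
Insert 74: R from 50
Insert 94: R from 50 -> R from 74
Insert 84: R from 50 -> R from 74 -> L from 94
Insert 80: R from 50 -> R from 74 -> L from 94 -> L from 84
Insert 85: R from 50 -> R from 74 -> L from 94 -> R from 84

In-order: [50, 74, 80, 84, 85, 94]


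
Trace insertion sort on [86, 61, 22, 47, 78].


Initial: [86, 61, 22, 47, 78]
Insert 61: [61, 86, 22, 47, 78]
Insert 22: [22, 61, 86, 47, 78]
Insert 47: [22, 47, 61, 86, 78]
Insert 78: [22, 47, 61, 78, 86]

Sorted: [22, 47, 61, 78, 86]


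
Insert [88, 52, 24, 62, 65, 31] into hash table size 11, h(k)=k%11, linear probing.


Insert 88: h=0 -> slot 0
Insert 52: h=8 -> slot 8
Insert 24: h=2 -> slot 2
Insert 62: h=7 -> slot 7
Insert 65: h=10 -> slot 10
Insert 31: h=9 -> slot 9

Table: [88, None, 24, None, None, None, None, 62, 52, 31, 65]


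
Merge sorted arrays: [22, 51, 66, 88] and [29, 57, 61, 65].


Take 22 from A
Take 29 from B
Take 51 from A
Take 57 from B
Take 61 from B
Take 65 from B

Merged: [22, 29, 51, 57, 61, 65, 66, 88]


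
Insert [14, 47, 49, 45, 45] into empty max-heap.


Insert 14: [14]
Insert 47: [47, 14]
Insert 49: [49, 14, 47]
Insert 45: [49, 45, 47, 14]
Insert 45: [49, 45, 47, 14, 45]

Final heap: [49, 45, 47, 14, 45]


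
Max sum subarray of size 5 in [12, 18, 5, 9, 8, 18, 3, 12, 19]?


[0:5]: 52
[1:6]: 58
[2:7]: 43
[3:8]: 50
[4:9]: 60

Max: 60 at [4:9]


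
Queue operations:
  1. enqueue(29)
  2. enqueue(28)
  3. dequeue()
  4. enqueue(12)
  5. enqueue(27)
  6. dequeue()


enqueue(29) -> [29]
enqueue(28) -> [29, 28]
dequeue()->29, [28]
enqueue(12) -> [28, 12]
enqueue(27) -> [28, 12, 27]
dequeue()->28, [12, 27]

Final queue: [12, 27]


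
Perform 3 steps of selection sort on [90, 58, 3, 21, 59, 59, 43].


Initial: [90, 58, 3, 21, 59, 59, 43]
Step 1: min=3 at 2
  Swap: [3, 58, 90, 21, 59, 59, 43]
Step 2: min=21 at 3
  Swap: [3, 21, 90, 58, 59, 59, 43]
Step 3: min=43 at 6
  Swap: [3, 21, 43, 58, 59, 59, 90]

After 3 steps: [3, 21, 43, 58, 59, 59, 90]


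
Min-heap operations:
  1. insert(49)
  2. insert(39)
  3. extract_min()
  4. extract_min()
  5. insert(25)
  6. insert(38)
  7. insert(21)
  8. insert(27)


insert(49) -> [49]
insert(39) -> [39, 49]
extract_min()->39, [49]
extract_min()->49, []
insert(25) -> [25]
insert(38) -> [25, 38]
insert(21) -> [21, 38, 25]
insert(27) -> [21, 27, 25, 38]

Final heap: [21, 27, 25, 38]


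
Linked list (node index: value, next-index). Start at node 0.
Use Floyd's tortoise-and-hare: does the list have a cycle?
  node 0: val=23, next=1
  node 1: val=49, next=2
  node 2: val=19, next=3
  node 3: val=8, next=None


Floyd's tortoise (slow, +1) and hare (fast, +2):
  init: slow=0, fast=0
  step 1: slow=1, fast=2
  step 2: fast 2->3->None, no cycle

Cycle: no


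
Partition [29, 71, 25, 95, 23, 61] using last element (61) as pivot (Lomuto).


Pivot: 61
  29 <= 61: advance i (no swap)
  25 <= 61: swap -> [29, 25, 71, 95, 23, 61]
  23 <= 61: swap -> [29, 25, 23, 95, 71, 61]
Place pivot at 3: [29, 25, 23, 61, 71, 95]

Partitioned: [29, 25, 23, 61, 71, 95]


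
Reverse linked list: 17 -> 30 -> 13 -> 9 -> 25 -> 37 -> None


Step 1: curr=17, set curr.next=prev(None) | reversed so far: 17
Step 2: curr=30, set curr.next=prev(17) | reversed so far: 30 -> 17
Step 3: curr=13, set curr.next=prev(30) | reversed so far: 13 -> 30 -> 17
Step 4: curr=9, set curr.next=prev(13) | reversed so far: 9 -> 13 -> 30 -> 17
Step 5: curr=25, set curr.next=prev(9) | reversed so far: 25 -> 9 -> 13 -> 30 -> 17
Step 6: curr=37, set curr.next=prev(25) | reversed so far: 37 -> 25 -> 9 -> 13 -> 30 -> 17

37 -> 25 -> 9 -> 13 -> 30 -> 17 -> None


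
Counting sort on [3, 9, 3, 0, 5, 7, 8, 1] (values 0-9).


Input: [3, 9, 3, 0, 5, 7, 8, 1]
Counts: [1, 1, 0, 2, 0, 1, 0, 1, 1, 1]

Sorted: [0, 1, 3, 3, 5, 7, 8, 9]


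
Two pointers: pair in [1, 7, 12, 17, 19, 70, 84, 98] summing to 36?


lo=0(1)+hi=7(98)=99
lo=0(1)+hi=6(84)=85
lo=0(1)+hi=5(70)=71
lo=0(1)+hi=4(19)=20
lo=1(7)+hi=4(19)=26
lo=2(12)+hi=4(19)=31
lo=3(17)+hi=4(19)=36

Yes: 17+19=36


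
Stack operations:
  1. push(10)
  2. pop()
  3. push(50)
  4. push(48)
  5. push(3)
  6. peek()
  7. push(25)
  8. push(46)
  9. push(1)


push(10) -> [10]
pop()->10, []
push(50) -> [50]
push(48) -> [50, 48]
push(3) -> [50, 48, 3]
peek()->3
push(25) -> [50, 48, 3, 25]
push(46) -> [50, 48, 3, 25, 46]
push(1) -> [50, 48, 3, 25, 46, 1]

Final stack: [50, 48, 3, 25, 46, 1]


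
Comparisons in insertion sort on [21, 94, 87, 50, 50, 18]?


Algorithm: insertion sort
Input: [21, 94, 87, 50, 50, 18]
Sorted: [18, 21, 50, 50, 87, 94]

14


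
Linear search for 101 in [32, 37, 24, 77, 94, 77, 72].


i=0: 32!=101
i=1: 37!=101
i=2: 24!=101
i=3: 77!=101
i=4: 94!=101
i=5: 77!=101
i=6: 72!=101

Not found, 7 comps


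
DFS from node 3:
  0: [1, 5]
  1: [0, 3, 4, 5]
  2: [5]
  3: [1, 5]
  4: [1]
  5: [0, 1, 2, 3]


Visit 3, push [5, 1]
Visit 1, push [5, 4, 0]
Visit 0, push [5]
Visit 5, push [2]
Visit 2, push []
Visit 4, push []

DFS order: [3, 1, 0, 5, 2, 4]


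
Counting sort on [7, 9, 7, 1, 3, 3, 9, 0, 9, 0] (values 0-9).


Input: [7, 9, 7, 1, 3, 3, 9, 0, 9, 0]
Counts: [2, 1, 0, 2, 0, 0, 0, 2, 0, 3]

Sorted: [0, 0, 1, 3, 3, 7, 7, 9, 9, 9]


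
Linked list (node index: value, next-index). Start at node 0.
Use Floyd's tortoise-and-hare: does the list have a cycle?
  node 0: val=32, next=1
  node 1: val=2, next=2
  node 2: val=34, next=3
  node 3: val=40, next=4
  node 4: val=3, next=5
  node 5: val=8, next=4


Floyd's tortoise (slow, +1) and hare (fast, +2):
  init: slow=0, fast=0
  step 1: slow=1, fast=2
  step 2: slow=2, fast=4
  step 3: slow=3, fast=4
  step 4: slow=4, fast=4
  slow == fast at node 4: cycle detected

Cycle: yes


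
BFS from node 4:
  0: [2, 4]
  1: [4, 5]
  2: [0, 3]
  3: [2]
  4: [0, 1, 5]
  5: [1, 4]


Visit 4, enqueue [0, 1, 5]
Visit 0, enqueue [2]
Visit 1, enqueue []
Visit 5, enqueue []
Visit 2, enqueue [3]
Visit 3, enqueue []

BFS order: [4, 0, 1, 5, 2, 3]


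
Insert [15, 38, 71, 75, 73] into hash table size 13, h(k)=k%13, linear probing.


Insert 15: h=2 -> slot 2
Insert 38: h=12 -> slot 12
Insert 71: h=6 -> slot 6
Insert 75: h=10 -> slot 10
Insert 73: h=8 -> slot 8

Table: [None, None, 15, None, None, None, 71, None, 73, None, 75, None, 38]


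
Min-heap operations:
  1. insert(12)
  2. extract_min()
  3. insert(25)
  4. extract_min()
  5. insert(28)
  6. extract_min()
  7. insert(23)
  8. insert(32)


insert(12) -> [12]
extract_min()->12, []
insert(25) -> [25]
extract_min()->25, []
insert(28) -> [28]
extract_min()->28, []
insert(23) -> [23]
insert(32) -> [23, 32]

Final heap: [23, 32]


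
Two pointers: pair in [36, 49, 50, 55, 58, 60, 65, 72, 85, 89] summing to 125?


lo=0(36)+hi=9(89)=125

Yes: 36+89=125


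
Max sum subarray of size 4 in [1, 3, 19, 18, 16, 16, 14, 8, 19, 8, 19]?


[0:4]: 41
[1:5]: 56
[2:6]: 69
[3:7]: 64
[4:8]: 54
[5:9]: 57
[6:10]: 49
[7:11]: 54

Max: 69 at [2:6]


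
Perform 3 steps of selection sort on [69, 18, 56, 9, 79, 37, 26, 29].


Initial: [69, 18, 56, 9, 79, 37, 26, 29]
Step 1: min=9 at 3
  Swap: [9, 18, 56, 69, 79, 37, 26, 29]
Step 2: min=18 at 1
  Swap: [9, 18, 56, 69, 79, 37, 26, 29]
Step 3: min=26 at 6
  Swap: [9, 18, 26, 69, 79, 37, 56, 29]

After 3 steps: [9, 18, 26, 69, 79, 37, 56, 29]


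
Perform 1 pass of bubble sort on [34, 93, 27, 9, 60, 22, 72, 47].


Initial: [34, 93, 27, 9, 60, 22, 72, 47]
Pass 1: [34, 27, 9, 60, 22, 72, 47, 93] (6 swaps)

After 1 pass: [34, 27, 9, 60, 22, 72, 47, 93]


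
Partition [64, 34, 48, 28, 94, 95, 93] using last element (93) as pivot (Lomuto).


Pivot: 93
  64 <= 93: advance i (no swap)
  34 <= 93: advance i (no swap)
  48 <= 93: advance i (no swap)
  28 <= 93: advance i (no swap)
Place pivot at 4: [64, 34, 48, 28, 93, 95, 94]

Partitioned: [64, 34, 48, 28, 93, 95, 94]


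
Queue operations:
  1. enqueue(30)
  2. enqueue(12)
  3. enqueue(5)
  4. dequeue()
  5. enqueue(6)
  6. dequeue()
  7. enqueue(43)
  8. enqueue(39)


enqueue(30) -> [30]
enqueue(12) -> [30, 12]
enqueue(5) -> [30, 12, 5]
dequeue()->30, [12, 5]
enqueue(6) -> [12, 5, 6]
dequeue()->12, [5, 6]
enqueue(43) -> [5, 6, 43]
enqueue(39) -> [5, 6, 43, 39]

Final queue: [5, 6, 43, 39]


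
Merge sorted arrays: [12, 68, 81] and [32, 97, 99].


Take 12 from A
Take 32 from B
Take 68 from A
Take 81 from A

Merged: [12, 32, 68, 81, 97, 99]


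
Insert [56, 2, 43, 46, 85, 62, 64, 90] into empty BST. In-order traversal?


Insert 56: root
Insert 2: L from 56
Insert 43: L from 56 -> R from 2
Insert 46: L from 56 -> R from 2 -> R from 43
Insert 85: R from 56
Insert 62: R from 56 -> L from 85
Insert 64: R from 56 -> L from 85 -> R from 62
Insert 90: R from 56 -> R from 85

In-order: [2, 43, 46, 56, 62, 64, 85, 90]


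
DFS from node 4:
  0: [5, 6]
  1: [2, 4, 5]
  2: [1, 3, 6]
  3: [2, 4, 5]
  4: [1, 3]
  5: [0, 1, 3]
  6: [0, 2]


Visit 4, push [3, 1]
Visit 1, push [5, 2]
Visit 2, push [6, 3]
Visit 3, push [5]
Visit 5, push [0]
Visit 0, push [6]
Visit 6, push []

DFS order: [4, 1, 2, 3, 5, 0, 6]


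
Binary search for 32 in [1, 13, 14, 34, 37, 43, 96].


Step 1: lo=0, hi=6, mid=3, val=34
Step 2: lo=0, hi=2, mid=1, val=13
Step 3: lo=2, hi=2, mid=2, val=14

Not found


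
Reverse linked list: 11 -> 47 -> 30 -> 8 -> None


Step 1: curr=11, set curr.next=prev(None) | reversed so far: 11
Step 2: curr=47, set curr.next=prev(11) | reversed so far: 47 -> 11
Step 3: curr=30, set curr.next=prev(47) | reversed so far: 30 -> 47 -> 11
Step 4: curr=8, set curr.next=prev(30) | reversed so far: 8 -> 30 -> 47 -> 11

8 -> 30 -> 47 -> 11 -> None


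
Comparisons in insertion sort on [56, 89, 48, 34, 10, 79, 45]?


Algorithm: insertion sort
Input: [56, 89, 48, 34, 10, 79, 45]
Sorted: [10, 34, 45, 48, 56, 79, 89]

17


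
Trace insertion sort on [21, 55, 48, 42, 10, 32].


Initial: [21, 55, 48, 42, 10, 32]
Insert 55: [21, 55, 48, 42, 10, 32]
Insert 48: [21, 48, 55, 42, 10, 32]
Insert 42: [21, 42, 48, 55, 10, 32]
Insert 10: [10, 21, 42, 48, 55, 32]
Insert 32: [10, 21, 32, 42, 48, 55]

Sorted: [10, 21, 32, 42, 48, 55]


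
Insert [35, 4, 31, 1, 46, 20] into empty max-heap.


Insert 35: [35]
Insert 4: [35, 4]
Insert 31: [35, 4, 31]
Insert 1: [35, 4, 31, 1]
Insert 46: [46, 35, 31, 1, 4]
Insert 20: [46, 35, 31, 1, 4, 20]

Final heap: [46, 35, 31, 1, 4, 20]


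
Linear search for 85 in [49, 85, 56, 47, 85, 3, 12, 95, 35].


i=0: 49!=85
i=1: 85==85 found!

Found at 1, 2 comps


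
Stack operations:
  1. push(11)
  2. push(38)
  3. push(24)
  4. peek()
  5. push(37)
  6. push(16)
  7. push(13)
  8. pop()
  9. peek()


push(11) -> [11]
push(38) -> [11, 38]
push(24) -> [11, 38, 24]
peek()->24
push(37) -> [11, 38, 24, 37]
push(16) -> [11, 38, 24, 37, 16]
push(13) -> [11, 38, 24, 37, 16, 13]
pop()->13, [11, 38, 24, 37, 16]
peek()->16

Final stack: [11, 38, 24, 37, 16]


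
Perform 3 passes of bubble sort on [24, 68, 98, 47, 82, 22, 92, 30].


Initial: [24, 68, 98, 47, 82, 22, 92, 30]
Pass 1: [24, 68, 47, 82, 22, 92, 30, 98] (5 swaps)
Pass 2: [24, 47, 68, 22, 82, 30, 92, 98] (3 swaps)
Pass 3: [24, 47, 22, 68, 30, 82, 92, 98] (2 swaps)

After 3 passes: [24, 47, 22, 68, 30, 82, 92, 98]


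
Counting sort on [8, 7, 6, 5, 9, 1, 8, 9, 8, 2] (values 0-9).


Input: [8, 7, 6, 5, 9, 1, 8, 9, 8, 2]
Counts: [0, 1, 1, 0, 0, 1, 1, 1, 3, 2]

Sorted: [1, 2, 5, 6, 7, 8, 8, 8, 9, 9]


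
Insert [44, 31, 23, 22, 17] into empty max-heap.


Insert 44: [44]
Insert 31: [44, 31]
Insert 23: [44, 31, 23]
Insert 22: [44, 31, 23, 22]
Insert 17: [44, 31, 23, 22, 17]

Final heap: [44, 31, 23, 22, 17]


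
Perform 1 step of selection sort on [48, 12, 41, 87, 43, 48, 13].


Initial: [48, 12, 41, 87, 43, 48, 13]
Step 1: min=12 at 1
  Swap: [12, 48, 41, 87, 43, 48, 13]

After 1 step: [12, 48, 41, 87, 43, 48, 13]


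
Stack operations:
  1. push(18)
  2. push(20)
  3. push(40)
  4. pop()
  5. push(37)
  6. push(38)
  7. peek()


push(18) -> [18]
push(20) -> [18, 20]
push(40) -> [18, 20, 40]
pop()->40, [18, 20]
push(37) -> [18, 20, 37]
push(38) -> [18, 20, 37, 38]
peek()->38

Final stack: [18, 20, 37, 38]


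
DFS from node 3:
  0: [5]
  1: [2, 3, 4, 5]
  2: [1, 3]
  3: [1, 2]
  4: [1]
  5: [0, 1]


Visit 3, push [2, 1]
Visit 1, push [5, 4, 2]
Visit 2, push []
Visit 4, push []
Visit 5, push [0]
Visit 0, push []

DFS order: [3, 1, 2, 4, 5, 0]


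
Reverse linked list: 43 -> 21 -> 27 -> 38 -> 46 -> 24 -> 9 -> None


Step 1: curr=43, set curr.next=prev(None) | reversed so far: 43
Step 2: curr=21, set curr.next=prev(43) | reversed so far: 21 -> 43
Step 3: curr=27, set curr.next=prev(21) | reversed so far: 27 -> 21 -> 43
Step 4: curr=38, set curr.next=prev(27) | reversed so far: 38 -> 27 -> 21 -> 43
Step 5: curr=46, set curr.next=prev(38) | reversed so far: 46 -> 38 -> 27 -> 21 -> 43
Step 6: curr=24, set curr.next=prev(46) | reversed so far: 24 -> 46 -> 38 -> 27 -> 21 -> 43
Step 7: curr=9, set curr.next=prev(24) | reversed so far: 9 -> 24 -> 46 -> 38 -> 27 -> 21 -> 43

9 -> 24 -> 46 -> 38 -> 27 -> 21 -> 43 -> None


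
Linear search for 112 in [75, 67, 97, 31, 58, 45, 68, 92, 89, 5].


i=0: 75!=112
i=1: 67!=112
i=2: 97!=112
i=3: 31!=112
i=4: 58!=112
i=5: 45!=112
i=6: 68!=112
i=7: 92!=112
i=8: 89!=112
i=9: 5!=112

Not found, 10 comps


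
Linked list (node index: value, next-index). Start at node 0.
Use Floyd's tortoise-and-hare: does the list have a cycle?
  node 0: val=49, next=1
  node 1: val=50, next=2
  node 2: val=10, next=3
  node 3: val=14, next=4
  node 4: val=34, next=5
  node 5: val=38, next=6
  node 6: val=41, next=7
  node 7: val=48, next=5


Floyd's tortoise (slow, +1) and hare (fast, +2):
  init: slow=0, fast=0
  step 1: slow=1, fast=2
  step 2: slow=2, fast=4
  step 3: slow=3, fast=6
  step 4: slow=4, fast=5
  step 5: slow=5, fast=7
  step 6: slow=6, fast=6
  slow == fast at node 6: cycle detected

Cycle: yes


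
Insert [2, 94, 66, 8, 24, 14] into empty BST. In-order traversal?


Insert 2: root
Insert 94: R from 2
Insert 66: R from 2 -> L from 94
Insert 8: R from 2 -> L from 94 -> L from 66
Insert 24: R from 2 -> L from 94 -> L from 66 -> R from 8
Insert 14: R from 2 -> L from 94 -> L from 66 -> R from 8 -> L from 24

In-order: [2, 8, 14, 24, 66, 94]


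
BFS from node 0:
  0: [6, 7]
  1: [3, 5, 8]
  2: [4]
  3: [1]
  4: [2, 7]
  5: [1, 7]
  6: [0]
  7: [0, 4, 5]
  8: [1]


Visit 0, enqueue [6, 7]
Visit 6, enqueue []
Visit 7, enqueue [4, 5]
Visit 4, enqueue [2]
Visit 5, enqueue [1]
Visit 2, enqueue []
Visit 1, enqueue [3, 8]
Visit 3, enqueue []
Visit 8, enqueue []

BFS order: [0, 6, 7, 4, 5, 2, 1, 3, 8]


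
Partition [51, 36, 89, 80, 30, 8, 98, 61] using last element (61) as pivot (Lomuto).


Pivot: 61
  51 <= 61: advance i (no swap)
  36 <= 61: advance i (no swap)
  30 <= 61: swap -> [51, 36, 30, 80, 89, 8, 98, 61]
  8 <= 61: swap -> [51, 36, 30, 8, 89, 80, 98, 61]
Place pivot at 4: [51, 36, 30, 8, 61, 80, 98, 89]

Partitioned: [51, 36, 30, 8, 61, 80, 98, 89]


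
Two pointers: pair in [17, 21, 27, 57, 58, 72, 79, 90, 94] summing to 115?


lo=0(17)+hi=8(94)=111
lo=1(21)+hi=8(94)=115

Yes: 21+94=115


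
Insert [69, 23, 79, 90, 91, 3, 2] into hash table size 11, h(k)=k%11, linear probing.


Insert 69: h=3 -> slot 3
Insert 23: h=1 -> slot 1
Insert 79: h=2 -> slot 2
Insert 90: h=2, 2 probes -> slot 4
Insert 91: h=3, 2 probes -> slot 5
Insert 3: h=3, 3 probes -> slot 6
Insert 2: h=2, 5 probes -> slot 7

Table: [None, 23, 79, 69, 90, 91, 3, 2, None, None, None]


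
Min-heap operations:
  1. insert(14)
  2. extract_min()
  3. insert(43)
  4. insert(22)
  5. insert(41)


insert(14) -> [14]
extract_min()->14, []
insert(43) -> [43]
insert(22) -> [22, 43]
insert(41) -> [22, 43, 41]

Final heap: [22, 43, 41]


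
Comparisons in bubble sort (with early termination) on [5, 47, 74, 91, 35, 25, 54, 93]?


Algorithm: bubble sort (with early termination)
Input: [5, 47, 74, 91, 35, 25, 54, 93]
Sorted: [5, 25, 35, 47, 54, 74, 91, 93]

25


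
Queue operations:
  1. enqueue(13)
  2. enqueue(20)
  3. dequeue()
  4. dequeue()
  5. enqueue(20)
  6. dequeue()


enqueue(13) -> [13]
enqueue(20) -> [13, 20]
dequeue()->13, [20]
dequeue()->20, []
enqueue(20) -> [20]
dequeue()->20, []

Final queue: []


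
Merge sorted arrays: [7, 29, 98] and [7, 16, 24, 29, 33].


Take 7 from A
Take 7 from B
Take 16 from B
Take 24 from B
Take 29 from A
Take 29 from B
Take 33 from B

Merged: [7, 7, 16, 24, 29, 29, 33, 98]


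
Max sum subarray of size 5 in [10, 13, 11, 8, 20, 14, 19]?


[0:5]: 62
[1:6]: 66
[2:7]: 72

Max: 72 at [2:7]


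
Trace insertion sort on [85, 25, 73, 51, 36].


Initial: [85, 25, 73, 51, 36]
Insert 25: [25, 85, 73, 51, 36]
Insert 73: [25, 73, 85, 51, 36]
Insert 51: [25, 51, 73, 85, 36]
Insert 36: [25, 36, 51, 73, 85]

Sorted: [25, 36, 51, 73, 85]


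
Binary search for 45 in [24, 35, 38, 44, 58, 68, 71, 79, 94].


Step 1: lo=0, hi=8, mid=4, val=58
Step 2: lo=0, hi=3, mid=1, val=35
Step 3: lo=2, hi=3, mid=2, val=38
Step 4: lo=3, hi=3, mid=3, val=44

Not found


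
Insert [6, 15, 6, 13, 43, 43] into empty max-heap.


Insert 6: [6]
Insert 15: [15, 6]
Insert 6: [15, 6, 6]
Insert 13: [15, 13, 6, 6]
Insert 43: [43, 15, 6, 6, 13]
Insert 43: [43, 15, 43, 6, 13, 6]

Final heap: [43, 15, 43, 6, 13, 6]


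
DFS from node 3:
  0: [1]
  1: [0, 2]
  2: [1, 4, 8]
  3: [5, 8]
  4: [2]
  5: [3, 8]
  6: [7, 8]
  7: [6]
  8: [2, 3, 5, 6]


Visit 3, push [8, 5]
Visit 5, push [8]
Visit 8, push [6, 2]
Visit 2, push [4, 1]
Visit 1, push [0]
Visit 0, push []
Visit 4, push []
Visit 6, push [7]
Visit 7, push []

DFS order: [3, 5, 8, 2, 1, 0, 4, 6, 7]


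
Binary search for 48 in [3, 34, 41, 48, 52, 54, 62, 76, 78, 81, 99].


Step 1: lo=0, hi=10, mid=5, val=54
Step 2: lo=0, hi=4, mid=2, val=41
Step 3: lo=3, hi=4, mid=3, val=48

Found at index 3


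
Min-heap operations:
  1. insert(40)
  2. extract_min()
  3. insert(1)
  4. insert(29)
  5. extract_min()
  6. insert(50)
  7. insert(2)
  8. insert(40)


insert(40) -> [40]
extract_min()->40, []
insert(1) -> [1]
insert(29) -> [1, 29]
extract_min()->1, [29]
insert(50) -> [29, 50]
insert(2) -> [2, 50, 29]
insert(40) -> [2, 40, 29, 50]

Final heap: [2, 40, 29, 50]


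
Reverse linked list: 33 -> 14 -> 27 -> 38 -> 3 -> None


Step 1: curr=33, set curr.next=prev(None) | reversed so far: 33
Step 2: curr=14, set curr.next=prev(33) | reversed so far: 14 -> 33
Step 3: curr=27, set curr.next=prev(14) | reversed so far: 27 -> 14 -> 33
Step 4: curr=38, set curr.next=prev(27) | reversed so far: 38 -> 27 -> 14 -> 33
Step 5: curr=3, set curr.next=prev(38) | reversed so far: 3 -> 38 -> 27 -> 14 -> 33

3 -> 38 -> 27 -> 14 -> 33 -> None


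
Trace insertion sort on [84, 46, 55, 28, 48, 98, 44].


Initial: [84, 46, 55, 28, 48, 98, 44]
Insert 46: [46, 84, 55, 28, 48, 98, 44]
Insert 55: [46, 55, 84, 28, 48, 98, 44]
Insert 28: [28, 46, 55, 84, 48, 98, 44]
Insert 48: [28, 46, 48, 55, 84, 98, 44]
Insert 98: [28, 46, 48, 55, 84, 98, 44]
Insert 44: [28, 44, 46, 48, 55, 84, 98]

Sorted: [28, 44, 46, 48, 55, 84, 98]


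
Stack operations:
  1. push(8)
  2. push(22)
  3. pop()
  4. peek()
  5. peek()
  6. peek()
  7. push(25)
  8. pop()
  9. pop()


push(8) -> [8]
push(22) -> [8, 22]
pop()->22, [8]
peek()->8
peek()->8
peek()->8
push(25) -> [8, 25]
pop()->25, [8]
pop()->8, []

Final stack: []


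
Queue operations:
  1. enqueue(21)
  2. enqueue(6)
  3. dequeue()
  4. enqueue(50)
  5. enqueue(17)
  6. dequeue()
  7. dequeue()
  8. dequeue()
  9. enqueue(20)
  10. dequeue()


enqueue(21) -> [21]
enqueue(6) -> [21, 6]
dequeue()->21, [6]
enqueue(50) -> [6, 50]
enqueue(17) -> [6, 50, 17]
dequeue()->6, [50, 17]
dequeue()->50, [17]
dequeue()->17, []
enqueue(20) -> [20]
dequeue()->20, []

Final queue: []


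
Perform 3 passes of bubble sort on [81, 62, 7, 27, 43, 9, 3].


Initial: [81, 62, 7, 27, 43, 9, 3]
Pass 1: [62, 7, 27, 43, 9, 3, 81] (6 swaps)
Pass 2: [7, 27, 43, 9, 3, 62, 81] (5 swaps)
Pass 3: [7, 27, 9, 3, 43, 62, 81] (2 swaps)

After 3 passes: [7, 27, 9, 3, 43, 62, 81]


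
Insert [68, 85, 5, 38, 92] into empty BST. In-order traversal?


Insert 68: root
Insert 85: R from 68
Insert 5: L from 68
Insert 38: L from 68 -> R from 5
Insert 92: R from 68 -> R from 85

In-order: [5, 38, 68, 85, 92]


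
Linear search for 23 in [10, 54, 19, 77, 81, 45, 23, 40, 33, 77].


i=0: 10!=23
i=1: 54!=23
i=2: 19!=23
i=3: 77!=23
i=4: 81!=23
i=5: 45!=23
i=6: 23==23 found!

Found at 6, 7 comps


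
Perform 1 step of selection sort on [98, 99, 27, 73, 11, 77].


Initial: [98, 99, 27, 73, 11, 77]
Step 1: min=11 at 4
  Swap: [11, 99, 27, 73, 98, 77]

After 1 step: [11, 99, 27, 73, 98, 77]


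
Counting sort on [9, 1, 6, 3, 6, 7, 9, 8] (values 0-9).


Input: [9, 1, 6, 3, 6, 7, 9, 8]
Counts: [0, 1, 0, 1, 0, 0, 2, 1, 1, 2]

Sorted: [1, 3, 6, 6, 7, 8, 9, 9]


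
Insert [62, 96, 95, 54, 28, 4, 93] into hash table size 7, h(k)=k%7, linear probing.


Insert 62: h=6 -> slot 6
Insert 96: h=5 -> slot 5
Insert 95: h=4 -> slot 4
Insert 54: h=5, 2 probes -> slot 0
Insert 28: h=0, 1 probes -> slot 1
Insert 4: h=4, 5 probes -> slot 2
Insert 93: h=2, 1 probes -> slot 3

Table: [54, 28, 4, 93, 95, 96, 62]


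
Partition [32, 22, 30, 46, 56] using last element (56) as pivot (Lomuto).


Pivot: 56
  32 <= 56: advance i (no swap)
  22 <= 56: advance i (no swap)
  30 <= 56: advance i (no swap)
  46 <= 56: advance i (no swap)
Place pivot at 4: [32, 22, 30, 46, 56]

Partitioned: [32, 22, 30, 46, 56]


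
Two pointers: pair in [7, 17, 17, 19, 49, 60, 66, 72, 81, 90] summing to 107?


lo=0(7)+hi=9(90)=97
lo=1(17)+hi=9(90)=107

Yes: 17+90=107


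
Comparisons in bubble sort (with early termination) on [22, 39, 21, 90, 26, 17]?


Algorithm: bubble sort (with early termination)
Input: [22, 39, 21, 90, 26, 17]
Sorted: [17, 21, 22, 26, 39, 90]

15
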